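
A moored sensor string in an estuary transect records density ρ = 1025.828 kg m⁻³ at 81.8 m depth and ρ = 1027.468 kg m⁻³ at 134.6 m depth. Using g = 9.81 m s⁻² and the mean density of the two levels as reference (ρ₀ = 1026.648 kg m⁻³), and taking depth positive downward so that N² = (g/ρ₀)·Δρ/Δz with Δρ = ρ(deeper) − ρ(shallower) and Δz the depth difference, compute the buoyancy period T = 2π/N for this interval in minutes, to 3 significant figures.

Δρ = 1027.468 − 1025.828 = 1.640 kg m⁻³ over Δz = 134.6 − 81.8 = 52.8 m.
N² = (9.81/1026.648) × (1.640/52.8) = 2.9680 × 10⁻⁴ s⁻².
N = √(2.9680 × 10⁻⁴) = 0.017228 rad s⁻¹, so T = 2π/N = 364.71 s = 6.0785 min ≈ 6.08 min.

6.08 min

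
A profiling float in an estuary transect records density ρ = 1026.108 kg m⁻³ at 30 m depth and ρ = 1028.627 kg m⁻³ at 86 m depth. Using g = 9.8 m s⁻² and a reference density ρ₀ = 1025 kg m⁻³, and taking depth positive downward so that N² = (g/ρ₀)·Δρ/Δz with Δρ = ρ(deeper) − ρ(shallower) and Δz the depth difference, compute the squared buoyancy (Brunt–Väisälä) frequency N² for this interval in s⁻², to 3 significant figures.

4.30 × 10⁻⁴ s⁻²

Δρ = 1028.627 − 1026.108 = 2.519 kg m⁻³ over Δz = 86 − 30 = 56 m.
N² = (9.8/1025) × (2.519/56) = 4.3007 × 10⁻⁴ s⁻² ≈ 4.30 × 10⁻⁴ s⁻².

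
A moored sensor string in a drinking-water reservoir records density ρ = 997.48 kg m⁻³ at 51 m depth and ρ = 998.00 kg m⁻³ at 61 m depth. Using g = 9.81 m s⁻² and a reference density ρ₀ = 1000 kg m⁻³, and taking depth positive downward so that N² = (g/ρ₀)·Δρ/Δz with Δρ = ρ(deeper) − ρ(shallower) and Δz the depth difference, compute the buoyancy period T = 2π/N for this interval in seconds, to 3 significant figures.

Δρ = 998.00 − 997.48 = 0.52 kg m⁻³ over Δz = 61 − 51 = 10 m.
N² = (9.81/1000) × (0.52/10) = 5.1012 × 10⁻⁴ s⁻².
N = √(5.1012 × 10⁻⁴) = 0.022586 rad s⁻¹, so T = 2π/N = 278.19 s ≈ 278 s.
N² > 0, so the interval is statically stable.

278 s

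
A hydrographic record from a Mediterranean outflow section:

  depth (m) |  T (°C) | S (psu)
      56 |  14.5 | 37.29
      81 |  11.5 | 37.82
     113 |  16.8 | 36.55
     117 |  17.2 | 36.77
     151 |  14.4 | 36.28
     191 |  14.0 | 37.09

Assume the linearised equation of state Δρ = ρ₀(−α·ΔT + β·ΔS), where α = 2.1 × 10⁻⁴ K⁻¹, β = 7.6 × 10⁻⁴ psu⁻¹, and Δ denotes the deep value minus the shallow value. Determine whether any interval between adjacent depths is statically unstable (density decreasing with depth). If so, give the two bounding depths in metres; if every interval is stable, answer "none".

Evaluate Δρ/ρ₀ = −αΔT + βΔS across each adjacent pair:
  56–81 m: −αΔT+βΔS = −(2.1 × 10⁻⁴)(-3.0)+(7.6 × 10⁻⁴)(+0.53) = 1.0 × 10⁻³ → stable
  81–113 m: −αΔT+βΔS = −(2.1 × 10⁻⁴)(+5.3)+(7.6 × 10⁻⁴)(-1.27) = -2.1 × 10⁻³ → UNSTABLE
  113–117 m: −αΔT+βΔS = −(2.1 × 10⁻⁴)(+0.4)+(7.6 × 10⁻⁴)(+0.22) = 8.3 × 10⁻⁵ → stable
  117–151 m: −αΔT+βΔS = −(2.1 × 10⁻⁴)(-2.8)+(7.6 × 10⁻⁴)(-0.49) = 2.2 × 10⁻⁴ → stable
  151–191 m: −αΔT+βΔS = −(2.1 × 10⁻⁴)(-0.4)+(7.6 × 10⁻⁴)(+0.81) = 7.0 × 10⁻⁴ → stable
The 81–113 m interval has Δρ < 0: lighter water underlies denser water.

81–113 m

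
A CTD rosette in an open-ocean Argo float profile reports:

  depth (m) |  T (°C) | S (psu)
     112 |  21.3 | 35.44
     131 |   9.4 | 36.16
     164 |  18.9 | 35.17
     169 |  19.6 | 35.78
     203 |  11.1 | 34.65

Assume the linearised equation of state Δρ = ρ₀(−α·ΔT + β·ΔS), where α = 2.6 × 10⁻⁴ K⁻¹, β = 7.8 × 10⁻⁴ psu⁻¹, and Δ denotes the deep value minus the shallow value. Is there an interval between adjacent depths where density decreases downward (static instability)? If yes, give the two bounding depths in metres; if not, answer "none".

131–164 m

Evaluate Δρ/ρ₀ = −αΔT + βΔS across each adjacent pair:
  112–131 m: −αΔT+βΔS = −(2.6 × 10⁻⁴)(-11.9)+(7.8 × 10⁻⁴)(+0.72) = 3.7 × 10⁻³ → stable
  131–164 m: −αΔT+βΔS = −(2.6 × 10⁻⁴)(+9.5)+(7.8 × 10⁻⁴)(-0.99) = -3.2 × 10⁻³ → UNSTABLE
  164–169 m: −αΔT+βΔS = −(2.6 × 10⁻⁴)(+0.7)+(7.8 × 10⁻⁴)(+0.61) = 2.9 × 10⁻⁴ → stable
  169–203 m: −αΔT+βΔS = −(2.6 × 10⁻⁴)(-8.5)+(7.8 × 10⁻⁴)(-1.13) = 1.3 × 10⁻³ → stable
The 131–164 m interval has Δρ < 0: lighter water underlies denser water.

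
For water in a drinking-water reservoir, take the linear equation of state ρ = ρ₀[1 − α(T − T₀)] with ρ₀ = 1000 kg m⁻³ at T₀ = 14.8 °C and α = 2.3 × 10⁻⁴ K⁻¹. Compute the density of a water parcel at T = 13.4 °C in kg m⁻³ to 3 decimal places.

1000.322 kg m⁻³

T − T₀ = -1.4 K.
Bracket = 1 − α·(-1.4) = 1 + (3.22 × 10⁻⁴) = 1.0003220.
ρ = 1000 × 1.0003220 = 1000.322 kg m⁻³.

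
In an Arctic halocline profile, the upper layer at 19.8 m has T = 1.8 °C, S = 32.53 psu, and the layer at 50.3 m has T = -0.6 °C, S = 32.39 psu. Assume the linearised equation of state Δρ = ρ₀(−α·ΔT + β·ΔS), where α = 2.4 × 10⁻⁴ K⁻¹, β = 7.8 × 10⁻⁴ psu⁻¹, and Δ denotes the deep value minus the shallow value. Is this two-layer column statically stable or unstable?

stable

ΔT = -0.6 − 1.8 = -2.4 K and ΔS = 32.39 − 32.53 = -0.14 psu (deep − shallow).
−αΔT = 5.76 × 10⁻⁴; βΔS = -1.092 × 10⁻⁴; sum Δρ/ρ₀ = 4.668 × 10⁻⁴.
Δρ/ρ₀ > 0, so Δρ > 0: deeper water is denser → statically stable.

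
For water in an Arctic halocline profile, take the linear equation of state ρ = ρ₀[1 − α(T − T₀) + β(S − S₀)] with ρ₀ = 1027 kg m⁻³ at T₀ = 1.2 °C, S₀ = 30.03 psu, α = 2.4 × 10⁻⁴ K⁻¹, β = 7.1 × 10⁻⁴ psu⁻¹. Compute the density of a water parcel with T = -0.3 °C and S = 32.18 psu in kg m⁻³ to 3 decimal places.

1028.937 kg m⁻³

T − T₀ = -1.5 K, S − S₀ = +2.15 psu.
Bracket = 1 − α·(-1.5) + β·(+2.15) = 1 + (1.8865 × 10⁻³) = 1.0018865.
ρ = 1027 × 1.0018865 = 1028.937 kg m⁻³.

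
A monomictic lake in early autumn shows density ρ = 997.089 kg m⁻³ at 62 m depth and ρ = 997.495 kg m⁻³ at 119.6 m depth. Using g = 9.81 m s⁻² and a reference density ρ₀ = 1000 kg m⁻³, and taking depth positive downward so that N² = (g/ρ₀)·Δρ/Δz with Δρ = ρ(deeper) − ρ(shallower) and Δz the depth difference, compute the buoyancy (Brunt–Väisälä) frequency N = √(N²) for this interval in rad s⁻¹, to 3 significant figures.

8.32 × 10⁻³ rad s⁻¹

Δρ = 997.495 − 997.089 = 0.406 kg m⁻³ over Δz = 119.6 − 62 = 57.6 m.
N² = (9.81/1000) × (0.406/57.6) = 6.9147 × 10⁻⁵ s⁻².
N = √(6.9147 × 10⁻⁵) = 8.3155 × 10⁻³ rad s⁻¹ ≈ 8.32 × 10⁻³ rad s⁻¹.
Since Δρ > 0 the layer is stably stratified.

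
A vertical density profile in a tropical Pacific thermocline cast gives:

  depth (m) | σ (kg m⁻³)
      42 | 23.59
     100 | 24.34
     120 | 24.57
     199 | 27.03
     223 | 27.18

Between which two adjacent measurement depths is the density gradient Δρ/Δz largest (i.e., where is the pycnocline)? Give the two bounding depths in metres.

Compute the density gradient over each adjacent pair:
  42–100 m: Δρ/Δz = 0.75/58 = 0.013 kg m⁻⁴
  100–120 m: Δρ/Δz = 0.23/20 = 0.011 kg m⁻⁴
  120–199 m: Δρ/Δz = 2.46/79 = 0.031 kg m⁻⁴
  199–223 m: Δρ/Δz = 0.15/24 = 6.2 × 10⁻³ kg m⁻⁴
The largest gradient is in the 120–199 m interval — the pycnocline.

120–199 m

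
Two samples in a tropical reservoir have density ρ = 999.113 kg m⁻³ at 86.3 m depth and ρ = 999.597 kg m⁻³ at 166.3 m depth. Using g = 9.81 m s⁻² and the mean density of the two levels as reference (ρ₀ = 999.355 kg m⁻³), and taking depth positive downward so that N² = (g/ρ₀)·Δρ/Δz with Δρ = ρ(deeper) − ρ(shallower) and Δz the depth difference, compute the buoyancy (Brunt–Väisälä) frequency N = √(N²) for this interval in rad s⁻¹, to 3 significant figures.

7.71 × 10⁻³ rad s⁻¹

Δρ = 999.597 − 999.113 = 0.484 kg m⁻³ over Δz = 166.3 − 86.3 = 80 m.
N² = (9.81/999.355) × (0.484/80) = 5.9389 × 10⁻⁵ s⁻².
N = √(5.9389 × 10⁻⁵) = 7.7064 × 10⁻³ rad s⁻¹ ≈ 7.71 × 10⁻³ rad s⁻¹.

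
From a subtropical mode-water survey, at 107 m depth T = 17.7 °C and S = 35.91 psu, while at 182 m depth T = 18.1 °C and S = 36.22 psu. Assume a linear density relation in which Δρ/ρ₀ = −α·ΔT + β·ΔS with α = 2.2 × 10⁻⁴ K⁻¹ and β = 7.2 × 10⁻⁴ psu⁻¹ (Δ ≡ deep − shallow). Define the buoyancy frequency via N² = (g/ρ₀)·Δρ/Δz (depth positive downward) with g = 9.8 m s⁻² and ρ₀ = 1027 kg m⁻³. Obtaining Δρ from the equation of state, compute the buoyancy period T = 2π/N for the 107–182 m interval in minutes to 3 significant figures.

ΔT = +0.4 K, ΔS = +0.31 psu (deep − shallow).
Δρ/ρ₀ = −αΔT + βΔS = -8.80 × 10⁻⁵ + 2.232 × 10⁻⁴ = 1.352 × 10⁻⁴, so Δρ ≈ 0.1389 kg m⁻³.
N² = (g/ρ₀)·Δρ/Δz = g·(Δρ/ρ₀)/Δz = 9.8 × 1.352 × 10⁻⁴ / 75 = 1.7666 × 10⁻⁵ s⁻².
N = √(1.7666 × 10⁻⁵) = 4.2031 × 10⁻³ rad s⁻¹ → T = 2π/N = 1.4949 × 10³ s = 24.915 min ≈ 24.9 min.

24.9 min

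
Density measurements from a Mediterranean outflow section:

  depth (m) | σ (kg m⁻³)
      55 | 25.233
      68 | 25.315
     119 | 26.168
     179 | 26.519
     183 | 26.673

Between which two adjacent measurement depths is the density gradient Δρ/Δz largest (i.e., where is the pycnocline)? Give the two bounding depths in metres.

179–183 m

Compute the density gradient over each adjacent pair:
  55–68 m: Δρ/Δz = 0.082/13 = 6.3 × 10⁻³ kg m⁻⁴
  68–119 m: Δρ/Δz = 0.853/51 = 0.017 kg m⁻⁴
  119–179 m: Δρ/Δz = 0.351/60 = 5.8 × 10⁻³ kg m⁻⁴
  179–183 m: Δρ/Δz = 0.154/4 = 0.038 kg m⁻⁴
The largest gradient is in the 179–183 m interval — the pycnocline.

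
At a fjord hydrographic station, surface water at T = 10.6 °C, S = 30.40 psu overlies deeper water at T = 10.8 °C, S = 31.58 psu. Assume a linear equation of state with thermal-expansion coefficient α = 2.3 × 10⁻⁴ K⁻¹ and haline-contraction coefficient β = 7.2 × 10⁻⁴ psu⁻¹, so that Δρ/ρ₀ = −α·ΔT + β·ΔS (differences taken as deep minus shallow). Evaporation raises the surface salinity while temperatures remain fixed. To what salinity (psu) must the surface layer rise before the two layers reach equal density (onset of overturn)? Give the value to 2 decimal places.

Neutral buoyancy requires −α(T_deep − T_surf) + β(S_deep − S_surf′) = 0.
S_surf′ = S_deep − (α/β)·ΔT = 31.58 − (2.3 × 10⁻⁴/7.2 × 10⁻⁴)·(+0.2) = 31.5161 psu.
Increase required: 31.5161 − 30.40 = 1.1161 psu.

31.52 psu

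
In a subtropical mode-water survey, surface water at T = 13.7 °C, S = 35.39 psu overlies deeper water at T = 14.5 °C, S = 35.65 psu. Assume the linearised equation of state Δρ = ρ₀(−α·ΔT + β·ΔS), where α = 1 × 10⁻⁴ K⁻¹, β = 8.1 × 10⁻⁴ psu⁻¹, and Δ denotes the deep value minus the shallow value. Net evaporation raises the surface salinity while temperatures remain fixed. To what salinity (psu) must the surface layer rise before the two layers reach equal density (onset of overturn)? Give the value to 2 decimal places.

35.55 psu

Neutral buoyancy requires −α(T_deep − T_surf) + β(S_deep − S_surf′) = 0.
S_surf′ = S_deep − (α/β)·ΔT = 35.65 − (1 × 10⁻⁴/8.1 × 10⁻⁴)·(+0.8) = 35.5512 psu.
Increase required: 35.5512 − 35.39 = 0.1612 psu.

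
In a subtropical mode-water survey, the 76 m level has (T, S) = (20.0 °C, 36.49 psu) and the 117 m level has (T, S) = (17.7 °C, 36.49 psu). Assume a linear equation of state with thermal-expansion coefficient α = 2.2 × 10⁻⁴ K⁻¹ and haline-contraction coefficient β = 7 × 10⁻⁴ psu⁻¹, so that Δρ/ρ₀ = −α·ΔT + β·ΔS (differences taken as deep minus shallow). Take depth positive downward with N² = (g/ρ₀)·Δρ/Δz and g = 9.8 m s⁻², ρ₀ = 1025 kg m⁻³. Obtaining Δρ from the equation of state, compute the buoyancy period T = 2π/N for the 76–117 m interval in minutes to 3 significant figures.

9.52 min

ΔT = -2.3 K, ΔS = +0.00 psu (deep − shallow).
Δρ/ρ₀ = −αΔT + βΔS = 5.06 × 10⁻⁴ + 0 = 5.06 × 10⁻⁴, so Δρ ≈ 0.5186 kg m⁻³.
N² = (g/ρ₀)·Δρ/Δz = g·(Δρ/ρ₀)/Δz = 9.8 × 5.06 × 10⁻⁴ / 41 = 1.2095 × 10⁻⁴ s⁻².
N = √(1.2095 × 10⁻⁴) = 0.010998 rad s⁻¹ → T = 2π/N = 571.30 s = 9.5217 min ≈ 9.52 min.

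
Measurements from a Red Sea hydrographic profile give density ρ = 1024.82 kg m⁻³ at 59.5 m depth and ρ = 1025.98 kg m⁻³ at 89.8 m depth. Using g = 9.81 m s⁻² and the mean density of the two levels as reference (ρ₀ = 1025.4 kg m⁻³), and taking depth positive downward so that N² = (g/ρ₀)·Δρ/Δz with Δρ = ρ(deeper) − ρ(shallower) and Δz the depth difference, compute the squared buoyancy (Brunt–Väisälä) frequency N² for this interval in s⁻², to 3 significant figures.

3.66 × 10⁻⁴ s⁻²

Δρ = 1025.98 − 1024.82 = 1.16 kg m⁻³ over Δz = 89.8 − 59.5 = 30.3 m.
N² = (9.81/1025.4) × (1.16/30.3) = 3.6626 × 10⁻⁴ s⁻² ≈ 3.66 × 10⁻⁴ s⁻².
A positive N² confirms static stability across the interval.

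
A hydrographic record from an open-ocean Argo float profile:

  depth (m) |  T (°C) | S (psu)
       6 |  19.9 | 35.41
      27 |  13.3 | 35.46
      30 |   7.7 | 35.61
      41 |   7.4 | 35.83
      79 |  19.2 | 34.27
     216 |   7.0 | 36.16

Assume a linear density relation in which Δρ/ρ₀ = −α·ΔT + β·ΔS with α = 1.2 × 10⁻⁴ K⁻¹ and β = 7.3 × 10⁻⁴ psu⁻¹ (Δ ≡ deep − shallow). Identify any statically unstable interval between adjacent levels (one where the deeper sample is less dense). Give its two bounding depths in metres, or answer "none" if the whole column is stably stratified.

Evaluate Δρ/ρ₀ = −αΔT + βΔS across each adjacent pair:
  6–27 m: −αΔT+βΔS = −(1.2 × 10⁻⁴)(-6.6)+(7.3 × 10⁻⁴)(+0.05) = 8.3 × 10⁻⁴ → stable
  27–30 m: −αΔT+βΔS = −(1.2 × 10⁻⁴)(-5.6)+(7.3 × 10⁻⁴)(+0.15) = 7.8 × 10⁻⁴ → stable
  30–41 m: −αΔT+βΔS = −(1.2 × 10⁻⁴)(-0.3)+(7.3 × 10⁻⁴)(+0.22) = 2.0 × 10⁻⁴ → stable
  41–79 m: −αΔT+βΔS = −(1.2 × 10⁻⁴)(+11.8)+(7.3 × 10⁻⁴)(-1.56) = -2.6 × 10⁻³ → UNSTABLE
  79–216 m: −αΔT+βΔS = −(1.2 × 10⁻⁴)(-12.2)+(7.3 × 10⁻⁴)(+1.89) = 2.8 × 10⁻³ → stable
The 41–79 m interval has Δρ < 0: lighter water underlies denser water.

41–79 m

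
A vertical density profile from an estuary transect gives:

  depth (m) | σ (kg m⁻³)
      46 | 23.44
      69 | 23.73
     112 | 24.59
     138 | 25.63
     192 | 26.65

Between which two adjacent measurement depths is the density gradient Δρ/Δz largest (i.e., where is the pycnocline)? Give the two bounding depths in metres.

112–138 m

Compute the density gradient over each adjacent pair:
  46–69 m: Δρ/Δz = 0.29/23 = 0.013 kg m⁻⁴
  69–112 m: Δρ/Δz = 0.86/43 = 0.020 kg m⁻⁴
  112–138 m: Δρ/Δz = 1.04/26 = 0.040 kg m⁻⁴
  138–192 m: Δρ/Δz = 1.02/54 = 0.019 kg m⁻⁴
The largest gradient is in the 112–138 m interval — the pycnocline.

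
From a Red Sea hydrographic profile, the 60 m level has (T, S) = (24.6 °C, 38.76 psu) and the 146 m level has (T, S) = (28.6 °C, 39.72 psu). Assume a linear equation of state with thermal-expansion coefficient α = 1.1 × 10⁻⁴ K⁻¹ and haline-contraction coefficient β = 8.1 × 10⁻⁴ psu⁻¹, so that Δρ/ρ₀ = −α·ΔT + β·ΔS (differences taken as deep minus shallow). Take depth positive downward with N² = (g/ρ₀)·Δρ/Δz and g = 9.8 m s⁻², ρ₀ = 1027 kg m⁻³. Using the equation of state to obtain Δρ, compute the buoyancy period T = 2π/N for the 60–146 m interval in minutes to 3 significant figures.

ΔT = +4.0 K, ΔS = +0.96 psu (deep − shallow).
Δρ/ρ₀ = −αΔT + βΔS = -4.40 × 10⁻⁴ + 7.776 × 10⁻⁴ = 3.376 × 10⁻⁴, so Δρ ≈ 0.3467 kg m⁻³.
N² = (g/ρ₀)·Δρ/Δz = g·(Δρ/ρ₀)/Δz = 9.8 × 3.376 × 10⁻⁴ / 86 = 3.8471 × 10⁻⁵ s⁻².
N = √(3.8471 × 10⁻⁵) = 6.2025 × 10⁻³ rad s⁻¹ → T = 2π/N = 1.0130 × 10³ s = 16.883 min ≈ 16.9 min.

16.9 min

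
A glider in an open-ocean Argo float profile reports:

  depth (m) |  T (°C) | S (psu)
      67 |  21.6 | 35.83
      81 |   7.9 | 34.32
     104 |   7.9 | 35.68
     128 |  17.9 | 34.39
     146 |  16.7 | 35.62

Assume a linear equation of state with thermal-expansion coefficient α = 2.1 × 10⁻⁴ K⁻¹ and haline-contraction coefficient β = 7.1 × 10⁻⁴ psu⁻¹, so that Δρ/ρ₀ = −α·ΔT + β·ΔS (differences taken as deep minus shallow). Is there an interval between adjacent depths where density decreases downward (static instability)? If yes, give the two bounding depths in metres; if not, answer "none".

Evaluate Δρ/ρ₀ = −αΔT + βΔS across each adjacent pair:
  67–81 m: −αΔT+βΔS = −(2.1 × 10⁻⁴)(-13.7)+(7.1 × 10⁻⁴)(-1.51) = 1.8 × 10⁻³ → stable
  81–104 m: −αΔT+βΔS = −(2.1 × 10⁻⁴)(+0.0)+(7.1 × 10⁻⁴)(+1.36) = 9.7 × 10⁻⁴ → stable
  104–128 m: −αΔT+βΔS = −(2.1 × 10⁻⁴)(+10.0)+(7.1 × 10⁻⁴)(-1.29) = -3.0 × 10⁻³ → UNSTABLE
  128–146 m: −αΔT+βΔS = −(2.1 × 10⁻⁴)(-1.2)+(7.1 × 10⁻⁴)(+1.23) = 1.1 × 10⁻³ → stable
The 104–128 m interval has Δρ < 0: lighter water underlies denser water.

104–128 m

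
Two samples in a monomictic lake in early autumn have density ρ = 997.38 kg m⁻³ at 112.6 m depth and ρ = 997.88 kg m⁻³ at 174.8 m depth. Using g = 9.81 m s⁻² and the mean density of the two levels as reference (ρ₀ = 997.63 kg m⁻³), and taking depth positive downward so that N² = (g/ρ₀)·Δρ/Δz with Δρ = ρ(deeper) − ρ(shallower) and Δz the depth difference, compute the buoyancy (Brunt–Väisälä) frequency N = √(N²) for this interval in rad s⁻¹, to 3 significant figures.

8.89 × 10⁻³ rad s⁻¹

Δρ = 997.88 − 997.38 = 0.50 kg m⁻³ over Δz = 174.8 − 112.6 = 62.2 m.
N² = (9.81/997.63) × (0.50/62.2) = 7.9046 × 10⁻⁵ s⁻².
N = √(7.9046 × 10⁻⁵) = 8.8908 × 10⁻³ rad s⁻¹ ≈ 8.89 × 10⁻³ rad s⁻¹.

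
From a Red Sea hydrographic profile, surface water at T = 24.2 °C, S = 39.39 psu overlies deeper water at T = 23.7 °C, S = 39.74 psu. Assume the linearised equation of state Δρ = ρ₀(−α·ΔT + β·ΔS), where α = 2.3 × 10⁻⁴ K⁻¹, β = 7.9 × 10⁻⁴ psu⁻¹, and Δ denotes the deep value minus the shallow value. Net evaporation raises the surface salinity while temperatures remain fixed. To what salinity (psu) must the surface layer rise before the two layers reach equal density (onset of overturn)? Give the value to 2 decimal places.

Neutral buoyancy requires −α(T_deep − T_surf) + β(S_deep − S_surf′) = 0.
S_surf′ = S_deep − (α/β)·ΔT = 39.74 − (2.3 × 10⁻⁴/7.9 × 10⁻⁴)·(-0.5) = 39.8856 psu.
Increase required: 39.8856 − 39.39 = 0.4956 psu.

39.89 psu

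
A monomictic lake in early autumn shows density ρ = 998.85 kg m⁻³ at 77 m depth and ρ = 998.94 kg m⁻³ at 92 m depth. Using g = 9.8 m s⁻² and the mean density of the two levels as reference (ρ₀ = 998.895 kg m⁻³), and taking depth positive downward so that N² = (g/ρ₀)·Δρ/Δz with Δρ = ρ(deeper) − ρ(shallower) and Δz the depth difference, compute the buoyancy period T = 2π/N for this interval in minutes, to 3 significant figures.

Δρ = 998.94 − 998.85 = 0.09 kg m⁻³ over Δz = 92 − 77 = 15 m.
N² = (9.8/998.895) × (0.09/15) = 5.8865 × 10⁻⁵ s⁻².
N = √(5.8865 × 10⁻⁵) = 7.6724 × 10⁻³ rad s⁻¹, so T = 2π/N = 818.93 s = 13.649 min ≈ 13.6 min.

13.6 min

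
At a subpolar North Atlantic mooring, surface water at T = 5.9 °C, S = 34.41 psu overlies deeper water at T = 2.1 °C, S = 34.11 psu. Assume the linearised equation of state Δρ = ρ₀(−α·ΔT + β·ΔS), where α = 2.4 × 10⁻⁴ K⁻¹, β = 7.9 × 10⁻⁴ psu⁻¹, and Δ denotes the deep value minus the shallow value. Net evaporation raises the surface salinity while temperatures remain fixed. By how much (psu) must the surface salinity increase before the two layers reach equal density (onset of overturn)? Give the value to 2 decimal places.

Neutral buoyancy requires −α(T_deep − T_surf) + β(S_deep − S_surf′) = 0.
S_surf′ = S_deep − (α/β)·ΔT = 34.11 − (2.4 × 10⁻⁴/7.9 × 10⁻⁴)·(-3.8) = 35.2644 psu.
Increase required: 35.2644 − 34.41 = 0.8544 psu.

0.85 psu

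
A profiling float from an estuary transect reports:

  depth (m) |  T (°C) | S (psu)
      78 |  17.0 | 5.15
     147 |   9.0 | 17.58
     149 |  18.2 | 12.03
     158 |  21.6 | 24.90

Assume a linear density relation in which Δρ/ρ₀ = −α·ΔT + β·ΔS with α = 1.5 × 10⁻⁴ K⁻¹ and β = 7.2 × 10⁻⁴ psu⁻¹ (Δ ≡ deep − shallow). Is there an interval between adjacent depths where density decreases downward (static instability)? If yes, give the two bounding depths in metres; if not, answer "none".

147–149 m

Evaluate Δρ/ρ₀ = −αΔT + βΔS across each adjacent pair:
  78–147 m: −αΔT+βΔS = −(1.5 × 10⁻⁴)(-8.0)+(7.2 × 10⁻⁴)(+12.43) = 0.010 → stable
  147–149 m: −αΔT+βΔS = −(1.5 × 10⁻⁴)(+9.2)+(7.2 × 10⁻⁴)(-5.55) = -5.4 × 10⁻³ → UNSTABLE
  149–158 m: −αΔT+βΔS = −(1.5 × 10⁻⁴)(+3.4)+(7.2 × 10⁻⁴)(+12.87) = 8.8 × 10⁻³ → stable
The 147–149 m interval has Δρ < 0: lighter water underlies denser water.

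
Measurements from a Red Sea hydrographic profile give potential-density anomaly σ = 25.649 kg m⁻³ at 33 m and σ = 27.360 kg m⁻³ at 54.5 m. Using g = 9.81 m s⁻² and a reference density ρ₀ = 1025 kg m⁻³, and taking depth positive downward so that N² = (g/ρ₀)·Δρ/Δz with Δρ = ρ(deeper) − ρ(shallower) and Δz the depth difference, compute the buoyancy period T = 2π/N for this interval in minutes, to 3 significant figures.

3.79 min

Δρ = 1027.360 − 1025.649 = 1.711 kg m⁻³ over Δz = 54.5 − 33 = 21.5 m.
N² = (9.81/1025) × (1.711/21.5) = 7.6165 × 10⁻⁴ s⁻².
N = √(7.6165 × 10⁻⁴) = 0.027598 rad s⁻¹, so T = 2π/N = 227.67 s = 3.7945 min ≈ 3.79 min.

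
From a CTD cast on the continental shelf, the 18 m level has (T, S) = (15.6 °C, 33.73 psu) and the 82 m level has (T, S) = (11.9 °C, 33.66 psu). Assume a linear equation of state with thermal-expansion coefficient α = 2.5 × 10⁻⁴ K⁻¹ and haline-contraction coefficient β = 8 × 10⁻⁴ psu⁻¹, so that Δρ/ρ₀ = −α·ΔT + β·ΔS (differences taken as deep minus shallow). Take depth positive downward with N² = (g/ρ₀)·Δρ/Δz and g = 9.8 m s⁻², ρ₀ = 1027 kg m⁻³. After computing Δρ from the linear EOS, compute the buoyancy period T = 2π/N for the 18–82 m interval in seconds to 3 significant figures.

ΔT = -3.7 K, ΔS = -0.07 psu (deep − shallow).
Δρ/ρ₀ = −αΔT + βΔS = 9.25 × 10⁻⁴ − 5.60 × 10⁻⁵ = 8.69 × 10⁻⁴, so Δρ ≈ 0.8925 kg m⁻³.
N² = (g/ρ₀)·Δρ/Δz = g·(Δρ/ρ₀)/Δz = 9.8 × 8.69 × 10⁻⁴ / 64 = 1.3307 × 10⁻⁴ s⁻².
N = √(1.3307 × 10⁻⁴) = 0.011536 rad s⁻¹ → T = 2π/N = 544.66 s ≈ 545 s.

545 s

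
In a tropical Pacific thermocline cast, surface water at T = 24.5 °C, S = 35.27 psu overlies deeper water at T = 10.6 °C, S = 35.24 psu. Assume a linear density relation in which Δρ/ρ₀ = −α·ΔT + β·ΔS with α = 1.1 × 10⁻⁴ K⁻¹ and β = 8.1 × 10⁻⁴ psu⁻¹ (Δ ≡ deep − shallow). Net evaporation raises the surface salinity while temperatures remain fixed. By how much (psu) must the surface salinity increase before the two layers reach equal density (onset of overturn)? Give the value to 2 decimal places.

Neutral buoyancy requires −α(T_deep − T_surf) + β(S_deep − S_surf′) = 0.
S_surf′ = S_deep − (α/β)·ΔT = 35.24 − (1.1 × 10⁻⁴/8.1 × 10⁻⁴)·(-13.9) = 37.1277 psu.
Increase required: 37.1277 − 35.27 = 1.8577 psu.

1.86 psu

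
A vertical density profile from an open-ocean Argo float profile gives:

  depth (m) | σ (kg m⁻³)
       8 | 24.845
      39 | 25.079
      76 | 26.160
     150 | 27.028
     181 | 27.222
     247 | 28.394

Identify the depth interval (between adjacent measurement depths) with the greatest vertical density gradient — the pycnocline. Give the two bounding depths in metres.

Compute the density gradient over each adjacent pair:
  8–39 m: Δρ/Δz = 0.234/31 = 7.5 × 10⁻³ kg m⁻⁴
  39–76 m: Δρ/Δz = 1.081/37 = 0.029 kg m⁻⁴
  76–150 m: Δρ/Δz = 0.868/74 = 0.012 kg m⁻⁴
  150–181 m: Δρ/Δz = 0.194/31 = 6.3 × 10⁻³ kg m⁻⁴
  181–247 m: Δρ/Δz = 1.172/66 = 0.018 kg m⁻⁴
The largest gradient is in the 39–76 m interval — the pycnocline.

39–76 m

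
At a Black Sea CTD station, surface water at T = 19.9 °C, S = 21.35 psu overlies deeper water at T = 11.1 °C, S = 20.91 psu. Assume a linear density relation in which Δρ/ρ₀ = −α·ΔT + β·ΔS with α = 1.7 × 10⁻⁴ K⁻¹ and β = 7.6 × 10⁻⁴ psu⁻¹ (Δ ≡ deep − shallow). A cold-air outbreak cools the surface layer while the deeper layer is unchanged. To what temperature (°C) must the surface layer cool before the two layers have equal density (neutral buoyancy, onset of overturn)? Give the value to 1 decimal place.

13.1 °C

Neutral buoyancy requires Δρ = 0, i.e. −α(T_deep − T_surf′) + β(S_deep − S_surf) = 0.
T_surf′ = T_deep − (β/α)·ΔS = 11.1 − (7.6 × 10⁻⁴/1.7 × 10⁻⁴)·(-0.44) = 13.067 °C.
Cooling required: 19.9 − (13.067) = 6.833 °C.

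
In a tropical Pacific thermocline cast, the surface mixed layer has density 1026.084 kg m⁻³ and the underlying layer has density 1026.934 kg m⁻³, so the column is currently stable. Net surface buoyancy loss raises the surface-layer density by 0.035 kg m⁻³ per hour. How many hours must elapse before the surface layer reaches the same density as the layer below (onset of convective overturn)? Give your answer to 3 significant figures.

Density deficit of the surface layer: 1026.934 − 1026.084 = 0.85 kg m⁻³.
Required change = 0.85 / 0.035 = 24.3 hours.

24.3 hours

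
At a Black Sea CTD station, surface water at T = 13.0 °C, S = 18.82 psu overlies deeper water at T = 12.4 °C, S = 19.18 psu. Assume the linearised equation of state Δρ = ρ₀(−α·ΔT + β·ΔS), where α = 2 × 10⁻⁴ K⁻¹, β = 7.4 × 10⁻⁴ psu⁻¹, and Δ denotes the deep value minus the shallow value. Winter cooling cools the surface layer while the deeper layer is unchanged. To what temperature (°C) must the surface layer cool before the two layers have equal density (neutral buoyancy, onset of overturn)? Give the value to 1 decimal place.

Neutral buoyancy requires Δρ = 0, i.e. −α(T_deep − T_surf′) + β(S_deep − S_surf) = 0.
T_surf′ = T_deep − (β/α)·ΔS = 12.4 − (7.4 × 10⁻⁴/2 × 10⁻⁴)·(+0.36) = 11.068 °C.
Cooling required: 13.0 − (11.068) = 1.932 °C.

11.1 °C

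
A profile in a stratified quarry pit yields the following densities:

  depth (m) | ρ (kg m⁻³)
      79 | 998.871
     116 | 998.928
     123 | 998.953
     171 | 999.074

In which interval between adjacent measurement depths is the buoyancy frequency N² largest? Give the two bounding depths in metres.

116–123 m

Compute the density gradient over each adjacent pair:
  79–116 m: Δρ/Δz = 0.057/37 = 1.5 × 10⁻³ kg m⁻⁴
  116–123 m: Δρ/Δz = 0.025/7 = 3.6 × 10⁻³ kg m⁻⁴
  123–171 m: Δρ/Δz = 0.121/48 = 2.5 × 10⁻³ kg m⁻⁴
The largest gradient is in the 116–123 m interval — the pycnocline.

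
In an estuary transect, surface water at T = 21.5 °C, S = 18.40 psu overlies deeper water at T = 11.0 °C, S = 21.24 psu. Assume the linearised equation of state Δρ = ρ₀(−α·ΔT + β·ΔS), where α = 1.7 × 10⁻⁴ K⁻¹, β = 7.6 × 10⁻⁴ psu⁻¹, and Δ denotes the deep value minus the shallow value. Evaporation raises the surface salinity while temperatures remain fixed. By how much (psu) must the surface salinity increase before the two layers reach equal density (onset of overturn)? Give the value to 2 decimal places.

5.19 psu

Neutral buoyancy requires −α(T_deep − T_surf) + β(S_deep − S_surf′) = 0.
S_surf′ = S_deep − (α/β)·ΔT = 21.24 − (1.7 × 10⁻⁴/7.6 × 10⁻⁴)·(-10.5) = 23.5887 psu.
Increase required: 23.5887 − 18.40 = 5.1887 psu.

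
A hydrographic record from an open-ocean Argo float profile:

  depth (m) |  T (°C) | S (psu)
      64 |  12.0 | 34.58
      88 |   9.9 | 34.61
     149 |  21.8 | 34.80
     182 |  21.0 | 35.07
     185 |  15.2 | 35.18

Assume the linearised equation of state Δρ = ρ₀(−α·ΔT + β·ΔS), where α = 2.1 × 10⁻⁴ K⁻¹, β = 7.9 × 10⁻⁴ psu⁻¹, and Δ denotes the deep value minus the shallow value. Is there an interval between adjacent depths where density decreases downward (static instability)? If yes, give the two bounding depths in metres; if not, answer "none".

Evaluate Δρ/ρ₀ = −αΔT + βΔS across each adjacent pair:
  64–88 m: −αΔT+βΔS = −(2.1 × 10⁻⁴)(-2.1)+(7.9 × 10⁻⁴)(+0.03) = 4.6 × 10⁻⁴ → stable
  88–149 m: −αΔT+βΔS = −(2.1 × 10⁻⁴)(+11.9)+(7.9 × 10⁻⁴)(+0.19) = -2.3 × 10⁻³ → UNSTABLE
  149–182 m: −αΔT+βΔS = −(2.1 × 10⁻⁴)(-0.8)+(7.9 × 10⁻⁴)(+0.27) = 3.8 × 10⁻⁴ → stable
  182–185 m: −αΔT+βΔS = −(2.1 × 10⁻⁴)(-5.8)+(7.9 × 10⁻⁴)(+0.11) = 1.3 × 10⁻³ → stable
The 88–149 m interval has Δρ < 0: lighter water underlies denser water.

88–149 m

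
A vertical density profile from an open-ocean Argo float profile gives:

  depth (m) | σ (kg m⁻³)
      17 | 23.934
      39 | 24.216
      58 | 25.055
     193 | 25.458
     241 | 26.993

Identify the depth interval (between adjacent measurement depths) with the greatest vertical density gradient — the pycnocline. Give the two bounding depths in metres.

Compute the density gradient over each adjacent pair:
  17–39 m: Δρ/Δz = 0.282/22 = 0.013 kg m⁻⁴
  39–58 m: Δρ/Δz = 0.839/19 = 0.044 kg m⁻⁴
  58–193 m: Δρ/Δz = 0.403/135 = 3.0 × 10⁻³ kg m⁻⁴
  193–241 m: Δρ/Δz = 1.535/48 = 0.032 kg m⁻⁴
The largest gradient is in the 39–58 m interval — the pycnocline.

39–58 m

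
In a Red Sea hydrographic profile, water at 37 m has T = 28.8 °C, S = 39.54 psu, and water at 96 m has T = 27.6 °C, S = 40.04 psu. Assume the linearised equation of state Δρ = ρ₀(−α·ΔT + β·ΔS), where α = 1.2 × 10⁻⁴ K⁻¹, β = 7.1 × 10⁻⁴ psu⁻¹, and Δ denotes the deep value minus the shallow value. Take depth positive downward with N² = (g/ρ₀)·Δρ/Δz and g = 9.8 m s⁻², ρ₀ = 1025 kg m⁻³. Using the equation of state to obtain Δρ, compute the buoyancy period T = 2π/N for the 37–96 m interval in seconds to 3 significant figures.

ΔT = -1.2 K, ΔS = +0.50 psu (deep − shallow).
Δρ/ρ₀ = −αΔT + βΔS = 1.44 × 10⁻⁴ + 3.55 × 10⁻⁴ = 4.99 × 10⁻⁴, so Δρ ≈ 0.5115 kg m⁻³.
N² = (g/ρ₀)·Δρ/Δz = g·(Δρ/ρ₀)/Δz = 9.8 × 4.99 × 10⁻⁴ / 59 = 8.2885 × 10⁻⁵ s⁻².
N = √(8.2885 × 10⁻⁵) = 9.1041 × 10⁻³ rad s⁻¹ → T = 2π/N = 690.15 s ≈ 690 s.

690 s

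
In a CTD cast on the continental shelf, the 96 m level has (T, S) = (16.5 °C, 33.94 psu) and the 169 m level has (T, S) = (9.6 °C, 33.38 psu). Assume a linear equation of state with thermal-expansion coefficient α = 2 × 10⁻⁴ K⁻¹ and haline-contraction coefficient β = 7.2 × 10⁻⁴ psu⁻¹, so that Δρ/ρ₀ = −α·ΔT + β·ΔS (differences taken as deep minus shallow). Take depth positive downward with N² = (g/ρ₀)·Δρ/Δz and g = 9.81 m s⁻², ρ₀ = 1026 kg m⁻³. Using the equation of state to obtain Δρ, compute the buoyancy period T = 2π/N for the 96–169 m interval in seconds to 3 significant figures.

ΔT = -6.9 K, ΔS = -0.56 psu (deep − shallow).
Δρ/ρ₀ = −αΔT + βΔS = 1.38 × 10⁻³ − 4.032 × 10⁻⁴ = 9.768 × 10⁻⁴, so Δρ ≈ 1.002 kg m⁻³.
N² = (g/ρ₀)·Δρ/Δz = g·(Δρ/ρ₀)/Δz = 9.81 × 9.768 × 10⁻⁴ / 73 = 1.3127 × 10⁻⁴ s⁻².
N = √(1.3127 × 10⁻⁴) = 0.011457 rad s⁻¹ → T = 2π/N = 548.41 s ≈ 548 s.

548 s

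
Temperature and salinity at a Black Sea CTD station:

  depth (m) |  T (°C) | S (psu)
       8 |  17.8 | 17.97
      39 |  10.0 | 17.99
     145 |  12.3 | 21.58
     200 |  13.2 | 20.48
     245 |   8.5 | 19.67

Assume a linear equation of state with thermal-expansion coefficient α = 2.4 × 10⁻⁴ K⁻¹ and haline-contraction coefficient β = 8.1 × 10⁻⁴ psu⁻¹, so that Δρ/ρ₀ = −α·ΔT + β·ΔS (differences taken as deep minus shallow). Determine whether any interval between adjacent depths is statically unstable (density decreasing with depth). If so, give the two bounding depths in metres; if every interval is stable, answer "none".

145–200 m

Evaluate Δρ/ρ₀ = −αΔT + βΔS across each adjacent pair:
  8–39 m: −αΔT+βΔS = −(2.4 × 10⁻⁴)(-7.8)+(8.1 × 10⁻⁴)(+0.02) = 1.9 × 10⁻³ → stable
  39–145 m: −αΔT+βΔS = −(2.4 × 10⁻⁴)(+2.3)+(8.1 × 10⁻⁴)(+3.59) = 2.4 × 10⁻³ → stable
  145–200 m: −αΔT+βΔS = −(2.4 × 10⁻⁴)(+0.9)+(8.1 × 10⁻⁴)(-1.10) = -1.1 × 10⁻³ → UNSTABLE
  200–245 m: −αΔT+βΔS = −(2.4 × 10⁻⁴)(-4.7)+(8.1 × 10⁻⁴)(-0.81) = 4.7 × 10⁻⁴ → stable
The 145–200 m interval has Δρ < 0: lighter water underlies denser water.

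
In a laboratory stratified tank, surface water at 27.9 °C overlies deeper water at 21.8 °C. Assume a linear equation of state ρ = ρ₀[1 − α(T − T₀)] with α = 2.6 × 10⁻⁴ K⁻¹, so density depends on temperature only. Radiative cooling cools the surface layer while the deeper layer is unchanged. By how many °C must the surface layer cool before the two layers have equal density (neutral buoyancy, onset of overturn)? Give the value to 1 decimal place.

6.1 °C

With temperature the only control, equal density requires T_surf′ = T_deep.
T_surf′ = 21.8 °C.
Cooling required: 27.9 − 21.8 = 6.1 °C.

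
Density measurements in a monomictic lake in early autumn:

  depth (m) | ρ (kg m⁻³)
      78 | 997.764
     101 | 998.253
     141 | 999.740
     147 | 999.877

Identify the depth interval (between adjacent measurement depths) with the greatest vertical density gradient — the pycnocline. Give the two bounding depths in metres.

101–141 m

Compute the density gradient over each adjacent pair:
  78–101 m: Δρ/Δz = 0.489/23 = 0.021 kg m⁻⁴
  101–141 m: Δρ/Δz = 1.487/40 = 0.037 kg m⁻⁴
  141–147 m: Δρ/Δz = 0.137/6 = 0.023 kg m⁻⁴
The largest gradient is in the 101–141 m interval — the pycnocline.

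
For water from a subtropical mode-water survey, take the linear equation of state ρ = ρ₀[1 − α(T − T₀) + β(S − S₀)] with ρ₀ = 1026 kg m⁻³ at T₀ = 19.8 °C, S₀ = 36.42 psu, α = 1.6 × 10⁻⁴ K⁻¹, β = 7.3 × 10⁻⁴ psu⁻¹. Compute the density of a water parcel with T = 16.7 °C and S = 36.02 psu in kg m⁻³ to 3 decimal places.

T − T₀ = -3.1 K, S − S₀ = -0.40 psu.
Bracket = 1 − α·(-3.1) + β·(-0.40) = 1 + (2.04 × 10⁻⁴) = 1.0002040.
ρ = 1026 × 1.0002040 = 1026.209 kg m⁻³.

1026.209 kg m⁻³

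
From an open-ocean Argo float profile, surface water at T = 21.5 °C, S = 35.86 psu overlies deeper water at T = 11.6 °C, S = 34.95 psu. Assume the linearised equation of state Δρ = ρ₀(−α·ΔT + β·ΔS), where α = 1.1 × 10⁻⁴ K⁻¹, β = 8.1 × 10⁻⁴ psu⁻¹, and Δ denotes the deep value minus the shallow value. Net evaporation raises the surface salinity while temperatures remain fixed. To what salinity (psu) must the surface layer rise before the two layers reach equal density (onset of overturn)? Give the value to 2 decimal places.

Neutral buoyancy requires −α(T_deep − T_surf) + β(S_deep − S_surf′) = 0.
S_surf′ = S_deep − (α/β)·ΔT = 34.95 − (1.1 × 10⁻⁴/8.1 × 10⁻⁴)·(-9.9) = 36.2944 psu.
Increase required: 36.2944 − 35.86 = 0.4344 psu.

36.29 psu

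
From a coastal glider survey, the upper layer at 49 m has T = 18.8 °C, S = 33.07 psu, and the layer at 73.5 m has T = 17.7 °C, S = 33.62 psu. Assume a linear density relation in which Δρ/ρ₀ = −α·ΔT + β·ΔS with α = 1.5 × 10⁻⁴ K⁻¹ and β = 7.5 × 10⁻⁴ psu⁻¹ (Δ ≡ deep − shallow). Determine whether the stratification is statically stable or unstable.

ΔT = 17.7 − 18.8 = -1.1 K and ΔS = 33.62 − 33.07 = +0.55 psu (deep − shallow).
−αΔT = 1.65 × 10⁻⁴; βΔS = 4.125 × 10⁻⁴; sum Δρ/ρ₀ = 5.775 × 10⁻⁴.
Δρ/ρ₀ > 0, so Δρ > 0: deeper water is denser → statically stable.

stable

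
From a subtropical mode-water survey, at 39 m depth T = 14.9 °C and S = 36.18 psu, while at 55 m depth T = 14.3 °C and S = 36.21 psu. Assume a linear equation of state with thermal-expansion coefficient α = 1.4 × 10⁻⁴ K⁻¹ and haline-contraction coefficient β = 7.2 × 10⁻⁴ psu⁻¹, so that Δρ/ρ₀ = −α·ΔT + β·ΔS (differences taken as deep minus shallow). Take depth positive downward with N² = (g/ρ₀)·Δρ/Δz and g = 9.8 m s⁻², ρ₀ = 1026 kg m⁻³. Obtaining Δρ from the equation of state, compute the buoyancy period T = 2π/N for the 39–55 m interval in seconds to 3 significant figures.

ΔT = -0.6 K, ΔS = +0.03 psu (deep − shallow).
Δρ/ρ₀ = −αΔT + βΔS = 8.40 × 10⁻⁵ + 2.16 × 10⁻⁵ = 1.056 × 10⁻⁴, so Δρ ≈ 0.1083 kg m⁻³.
N² = (g/ρ₀)·Δρ/Δz = g·(Δρ/ρ₀)/Δz = 9.8 × 1.056 × 10⁻⁴ / 16 = 6.4680 × 10⁻⁵ s⁻².
N = √(6.4680 × 10⁻⁵) = 8.0424 × 10⁻³ rad s⁻¹ → T = 2π/N = 781.26 s ≈ 781 s.

781 s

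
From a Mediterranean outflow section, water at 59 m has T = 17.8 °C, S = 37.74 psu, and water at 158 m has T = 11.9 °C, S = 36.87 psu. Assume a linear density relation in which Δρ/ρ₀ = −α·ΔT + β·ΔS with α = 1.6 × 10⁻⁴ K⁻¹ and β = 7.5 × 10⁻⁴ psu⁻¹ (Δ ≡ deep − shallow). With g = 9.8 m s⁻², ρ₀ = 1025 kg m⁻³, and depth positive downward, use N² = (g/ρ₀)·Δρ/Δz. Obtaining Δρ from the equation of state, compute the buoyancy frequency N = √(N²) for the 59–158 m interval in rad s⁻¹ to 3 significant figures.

5.37 × 10⁻³ rad s⁻¹

ΔT = -5.9 K, ΔS = -0.87 psu (deep − shallow).
Δρ/ρ₀ = −αΔT + βΔS = 9.44 × 10⁻⁴ − 6.525 × 10⁻⁴ = 2.915 × 10⁻⁴, so Δρ ≈ 0.2988 kg m⁻³.
N² = (g/ρ₀)·Δρ/Δz = g·(Δρ/ρ₀)/Δz = 9.8 × 2.915 × 10⁻⁴ / 99 = 2.8856 × 10⁻⁵ s⁻².
N = √(2.8856 × 10⁻⁵) = 5.3718 × 10⁻³ rad s⁻¹ ≈ 5.37 × 10⁻³ rad s⁻¹.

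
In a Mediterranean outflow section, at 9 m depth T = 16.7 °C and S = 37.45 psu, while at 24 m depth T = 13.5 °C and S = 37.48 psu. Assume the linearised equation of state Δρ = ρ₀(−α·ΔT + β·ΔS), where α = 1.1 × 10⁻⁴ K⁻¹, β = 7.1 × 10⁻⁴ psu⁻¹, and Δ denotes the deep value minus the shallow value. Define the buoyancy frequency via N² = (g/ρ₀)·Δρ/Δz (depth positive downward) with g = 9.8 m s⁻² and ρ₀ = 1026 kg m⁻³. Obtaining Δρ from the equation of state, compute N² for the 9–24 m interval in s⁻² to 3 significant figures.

ΔT = -3.2 K, ΔS = +0.03 psu (deep − shallow).
Δρ/ρ₀ = −αΔT + βΔS = 3.52 × 10⁻⁴ + 2.13 × 10⁻⁵ = 3.733 × 10⁻⁴, so Δρ ≈ 0.3830 kg m⁻³.
N² = (g/ρ₀)·Δρ/Δz = g·(Δρ/ρ₀)/Δz = 9.8 × 3.733 × 10⁻⁴ / 15 = 2.4389 × 10⁻⁴ s⁻² ≈ 2.44 × 10⁻⁴ s⁻².

2.44 × 10⁻⁴ s⁻²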